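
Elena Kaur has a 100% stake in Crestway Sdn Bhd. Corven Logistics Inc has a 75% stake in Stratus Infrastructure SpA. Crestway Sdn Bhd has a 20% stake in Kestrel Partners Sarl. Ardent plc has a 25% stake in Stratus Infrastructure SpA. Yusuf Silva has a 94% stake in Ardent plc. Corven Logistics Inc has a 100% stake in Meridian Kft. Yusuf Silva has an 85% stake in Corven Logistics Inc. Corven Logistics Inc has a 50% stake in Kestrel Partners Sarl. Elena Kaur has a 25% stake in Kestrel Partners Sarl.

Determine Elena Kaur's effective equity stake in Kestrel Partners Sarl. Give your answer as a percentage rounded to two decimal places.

Elena reaches Kestrel along 2 paths.
Via Crestway: 100% × 20% = 20%.
Direct stake: 25% = 25%.
Total: 20% + 25% = 45%.
Rounded: 45.00%.

45.00%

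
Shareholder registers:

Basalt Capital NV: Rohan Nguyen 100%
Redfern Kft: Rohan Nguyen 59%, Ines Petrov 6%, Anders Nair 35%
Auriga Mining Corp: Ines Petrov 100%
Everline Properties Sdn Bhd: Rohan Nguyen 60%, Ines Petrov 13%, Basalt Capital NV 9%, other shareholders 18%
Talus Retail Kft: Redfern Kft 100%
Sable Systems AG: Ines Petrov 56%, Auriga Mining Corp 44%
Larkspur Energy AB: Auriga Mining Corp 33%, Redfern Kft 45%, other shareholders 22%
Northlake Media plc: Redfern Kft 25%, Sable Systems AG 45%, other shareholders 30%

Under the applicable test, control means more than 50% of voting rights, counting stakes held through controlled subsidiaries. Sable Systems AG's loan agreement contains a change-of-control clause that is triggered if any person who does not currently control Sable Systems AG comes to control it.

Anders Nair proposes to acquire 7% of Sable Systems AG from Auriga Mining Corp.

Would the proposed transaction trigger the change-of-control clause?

The purchase adds only to Anders's holdings (Auriga's stake shrinks), so Anders is the only person who could newly come to control Sable.
Anders's largest direct stake is 35% in Redfern, which does not meet the threshold, so Anders controls no company.
Neither Anders nor any entity Anders controls holds any voting interest in Sable.
So before the transaction, Anders does not control Sable.
After the purchase, Anders holds 7% of Sable directly, and Auriga's stake falls to 37%.
After the transaction, Anders's side holds 7% of Sable, not > 50%, so Anders still does not control Sable.
No new person acquires control, so the clause is not triggered.

No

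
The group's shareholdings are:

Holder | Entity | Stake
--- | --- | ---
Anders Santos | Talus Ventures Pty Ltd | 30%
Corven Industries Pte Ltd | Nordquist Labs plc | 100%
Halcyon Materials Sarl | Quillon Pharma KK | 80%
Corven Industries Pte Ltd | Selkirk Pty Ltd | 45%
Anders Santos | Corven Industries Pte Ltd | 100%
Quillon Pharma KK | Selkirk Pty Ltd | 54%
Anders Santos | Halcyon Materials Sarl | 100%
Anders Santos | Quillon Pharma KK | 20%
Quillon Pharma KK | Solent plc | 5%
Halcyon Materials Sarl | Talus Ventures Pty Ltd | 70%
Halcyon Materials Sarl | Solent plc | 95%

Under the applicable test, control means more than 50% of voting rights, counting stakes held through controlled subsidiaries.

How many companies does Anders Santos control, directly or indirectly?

Anders holds 100% of Halcyon, so Anders controls Halcyon.
Halcyon and Anders together hold 80% + 20% = 100% of Quillon, so Anders controls Quillon.
Anders holds 100% of Corven, so Anders controls Corven.
Quillon and Halcyon together hold 5% + 95% = 100% of Solent, so Anders controls Solent.
Corven holds 100% of Nordquist, so Anders controls Nordquist.
Halcyon and Anders together hold 70% + 30% = 100% of Talus, so Anders controls Talus.
Corven and Quillon together hold 45% + 54% = 99% of Selkirk, so Anders controls Selkirk.
Anders controls 7 companies.

7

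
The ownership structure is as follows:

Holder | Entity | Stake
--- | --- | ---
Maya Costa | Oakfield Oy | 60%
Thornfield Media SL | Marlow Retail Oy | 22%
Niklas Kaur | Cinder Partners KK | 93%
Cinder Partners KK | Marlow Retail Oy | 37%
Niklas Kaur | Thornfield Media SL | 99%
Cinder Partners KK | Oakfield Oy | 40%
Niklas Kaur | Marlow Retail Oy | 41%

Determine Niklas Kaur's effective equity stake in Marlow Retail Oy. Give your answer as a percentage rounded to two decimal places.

97.19%

Niklas reaches Marlow along 3 paths.
Via Cinder: 93% × 37% = 34.41%.
Via Thornfield: 99% × 22% = 21.78%.
Direct stake: 41% = 41%.
Total: 34.41% + 21.78% + 41% = 97.19%.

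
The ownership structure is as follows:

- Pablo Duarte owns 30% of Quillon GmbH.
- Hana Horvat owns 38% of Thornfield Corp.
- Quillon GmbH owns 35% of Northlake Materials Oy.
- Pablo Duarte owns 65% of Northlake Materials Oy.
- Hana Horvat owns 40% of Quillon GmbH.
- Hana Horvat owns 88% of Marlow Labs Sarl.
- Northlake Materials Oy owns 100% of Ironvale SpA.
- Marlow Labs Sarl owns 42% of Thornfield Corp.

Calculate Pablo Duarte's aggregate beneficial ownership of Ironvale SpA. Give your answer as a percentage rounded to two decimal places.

75.50%

Pablo reaches Ironvale along 2 paths.
Via Quillon → Northlake: 30% × 35% × 100% = 10.5%.
Via Northlake: 65% × 100% = 65%.
Total: 10.5% + 65% = 75.5%.
Rounded: 75.50%.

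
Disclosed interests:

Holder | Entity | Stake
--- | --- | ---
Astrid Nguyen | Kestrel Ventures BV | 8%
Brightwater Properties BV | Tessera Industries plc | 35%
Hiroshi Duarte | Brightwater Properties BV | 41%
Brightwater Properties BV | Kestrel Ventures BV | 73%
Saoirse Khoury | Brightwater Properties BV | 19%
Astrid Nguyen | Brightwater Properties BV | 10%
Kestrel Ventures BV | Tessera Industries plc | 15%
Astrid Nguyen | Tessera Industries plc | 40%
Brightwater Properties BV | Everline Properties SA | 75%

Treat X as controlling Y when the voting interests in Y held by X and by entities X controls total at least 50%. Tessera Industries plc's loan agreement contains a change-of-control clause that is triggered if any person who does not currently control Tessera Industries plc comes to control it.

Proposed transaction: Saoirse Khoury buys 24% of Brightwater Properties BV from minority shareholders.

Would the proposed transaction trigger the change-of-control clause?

The purchase changes only Saoirse's holdings, so Saoirse is the only person who could newly come to control Tessera.
Saoirse's largest direct stake is 19% in Brightwater, which does not meet the threshold, so Saoirse controls no company.
Neither Saoirse nor any entity Saoirse controls holds any voting interest in Tessera.
So before the transaction, Saoirse does not control Tessera.
After the purchase, Saoirse's direct stake in Brightwater rises to 19% + 24% = 43%.
Saoirse's side now holds 43% of Brightwater, not ≥ 50%, so Saoirse still does not control Brightwater.
After the transaction, neither Saoirse nor any entity Saoirse controls holds a voting interest in Tessera, so Saoirse still does not control it.
No new person acquires control, so the clause is not triggered.

No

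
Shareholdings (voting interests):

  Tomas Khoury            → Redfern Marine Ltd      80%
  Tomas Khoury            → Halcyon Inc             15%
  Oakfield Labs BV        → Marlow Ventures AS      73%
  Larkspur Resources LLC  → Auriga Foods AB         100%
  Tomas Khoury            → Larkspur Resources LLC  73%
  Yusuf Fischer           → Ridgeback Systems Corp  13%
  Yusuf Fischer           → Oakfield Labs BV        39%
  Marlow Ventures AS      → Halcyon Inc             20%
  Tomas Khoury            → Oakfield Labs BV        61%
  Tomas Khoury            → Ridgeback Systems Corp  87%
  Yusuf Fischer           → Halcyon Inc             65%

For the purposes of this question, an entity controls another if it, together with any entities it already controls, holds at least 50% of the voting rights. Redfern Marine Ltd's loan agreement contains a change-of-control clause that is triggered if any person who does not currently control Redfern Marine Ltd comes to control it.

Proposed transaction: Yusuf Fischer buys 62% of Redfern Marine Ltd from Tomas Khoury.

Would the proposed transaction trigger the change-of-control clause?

Yes

The purchase adds only to Yusuf's holdings (Tomas's stake shrinks), so Yusuf is the only person who could newly come to control Redfern.
Yusuf holds 65% of Halcyon, so Yusuf controls Halcyon.
Neither Yusuf nor any entity Yusuf controls holds any voting interest in Redfern.
So before the transaction, Yusuf does not control Redfern.
After the purchase, Yusuf holds 62% of Redfern directly, and Tomas's stake falls to 18%.
Yusuf holds 62% of Redfern, so Yusuf controls Redfern.
Yusuf did not control Redfern before and does after, so the clause is triggered.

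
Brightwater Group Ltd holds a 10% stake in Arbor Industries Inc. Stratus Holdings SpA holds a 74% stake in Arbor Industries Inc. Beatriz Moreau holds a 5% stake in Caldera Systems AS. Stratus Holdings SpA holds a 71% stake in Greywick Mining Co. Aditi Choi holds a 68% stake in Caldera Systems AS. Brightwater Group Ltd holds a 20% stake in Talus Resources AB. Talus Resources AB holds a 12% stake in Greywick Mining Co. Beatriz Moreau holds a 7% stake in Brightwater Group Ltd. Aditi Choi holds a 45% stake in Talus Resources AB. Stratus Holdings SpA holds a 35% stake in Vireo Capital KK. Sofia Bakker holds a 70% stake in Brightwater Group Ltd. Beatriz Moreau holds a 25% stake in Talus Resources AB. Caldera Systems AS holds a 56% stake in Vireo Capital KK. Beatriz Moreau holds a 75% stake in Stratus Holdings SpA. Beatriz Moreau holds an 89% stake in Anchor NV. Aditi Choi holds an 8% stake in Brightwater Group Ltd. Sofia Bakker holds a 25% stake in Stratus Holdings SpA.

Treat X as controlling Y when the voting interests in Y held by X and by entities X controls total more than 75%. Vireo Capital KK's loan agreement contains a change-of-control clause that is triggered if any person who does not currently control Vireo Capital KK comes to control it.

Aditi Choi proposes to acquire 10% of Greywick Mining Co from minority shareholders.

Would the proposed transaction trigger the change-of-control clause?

No

The purchase changes only Aditi's holdings, so Aditi is the only person who could newly come to control Vireo.
Aditi's largest direct stake is 68% in Caldera, which does not meet the threshold, so Aditi controls no company.
Neither Aditi nor any entity Aditi controls holds any voting interest in Vireo.
So before the transaction, Aditi does not control Vireo.
After the purchase, Aditi holds 10% of Greywick directly.
Aditi's side now holds 10% of Greywick, not > 75%, so Aditi still does not control Greywick.
After the transaction, neither Aditi nor any entity Aditi controls holds a voting interest in Vireo, so Aditi still does not control it.
No new person acquires control, so the clause is not triggered.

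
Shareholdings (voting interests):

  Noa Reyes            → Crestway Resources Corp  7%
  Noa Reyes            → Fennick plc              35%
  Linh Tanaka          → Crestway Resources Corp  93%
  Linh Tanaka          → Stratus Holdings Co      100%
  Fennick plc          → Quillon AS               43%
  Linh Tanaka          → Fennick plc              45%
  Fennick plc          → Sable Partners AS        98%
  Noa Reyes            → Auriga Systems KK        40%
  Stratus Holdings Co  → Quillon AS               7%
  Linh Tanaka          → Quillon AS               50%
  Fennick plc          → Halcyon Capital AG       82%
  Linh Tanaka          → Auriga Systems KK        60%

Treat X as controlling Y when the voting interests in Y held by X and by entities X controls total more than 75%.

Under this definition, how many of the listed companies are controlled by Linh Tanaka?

Linh holds 93% of Crestway, so Linh controls Crestway.
Linh holds 100% of Stratus, so Linh controls Stratus.
No other company's threshold is met.
Linh controls 2 companies.

2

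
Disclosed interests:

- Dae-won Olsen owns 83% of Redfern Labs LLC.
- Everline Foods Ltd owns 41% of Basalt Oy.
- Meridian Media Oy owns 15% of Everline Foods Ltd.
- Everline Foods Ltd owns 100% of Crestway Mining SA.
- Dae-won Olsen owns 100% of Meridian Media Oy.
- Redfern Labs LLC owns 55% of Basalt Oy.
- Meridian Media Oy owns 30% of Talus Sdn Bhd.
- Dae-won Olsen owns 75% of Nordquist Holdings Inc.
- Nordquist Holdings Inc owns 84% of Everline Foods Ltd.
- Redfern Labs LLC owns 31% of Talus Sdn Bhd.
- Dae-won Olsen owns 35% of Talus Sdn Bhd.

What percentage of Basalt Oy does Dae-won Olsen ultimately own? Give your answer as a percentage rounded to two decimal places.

Dae-won reaches Basalt along 3 paths.
Via Redfern: 83% × 55% = 45.65%.
Via Meridian → Everline: 100% × 15% × 41% = 6.15%.
Via Nordquist → Everline: 75% × 84% × 41% = 25.83%.
Total: 45.65% + 6.15% + 25.83% = 77.63%.

77.63%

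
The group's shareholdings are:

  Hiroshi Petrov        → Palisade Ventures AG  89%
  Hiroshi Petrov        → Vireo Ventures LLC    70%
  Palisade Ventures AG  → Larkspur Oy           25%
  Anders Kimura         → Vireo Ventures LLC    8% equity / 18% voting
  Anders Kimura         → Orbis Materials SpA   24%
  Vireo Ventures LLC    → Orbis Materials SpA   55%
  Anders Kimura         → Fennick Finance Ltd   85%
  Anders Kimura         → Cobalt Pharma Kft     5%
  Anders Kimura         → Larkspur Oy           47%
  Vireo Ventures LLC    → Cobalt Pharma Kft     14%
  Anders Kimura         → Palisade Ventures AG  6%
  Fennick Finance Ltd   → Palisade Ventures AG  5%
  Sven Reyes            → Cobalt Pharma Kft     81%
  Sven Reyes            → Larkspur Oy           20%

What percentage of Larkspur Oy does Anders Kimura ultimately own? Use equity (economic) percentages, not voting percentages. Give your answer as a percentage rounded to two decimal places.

49.56%

Anders reaches Larkspur along 3 paths.
Direct stake: 47% = 47%.
Via Palisade: 6% × 25% = 1.5%.
Via Fennick → Palisade: 85% × 5% × 25% = 1.0625%.
Total: 47% + 1.5% + 1.0625% = 49.5625%.
Rounded: 49.56%.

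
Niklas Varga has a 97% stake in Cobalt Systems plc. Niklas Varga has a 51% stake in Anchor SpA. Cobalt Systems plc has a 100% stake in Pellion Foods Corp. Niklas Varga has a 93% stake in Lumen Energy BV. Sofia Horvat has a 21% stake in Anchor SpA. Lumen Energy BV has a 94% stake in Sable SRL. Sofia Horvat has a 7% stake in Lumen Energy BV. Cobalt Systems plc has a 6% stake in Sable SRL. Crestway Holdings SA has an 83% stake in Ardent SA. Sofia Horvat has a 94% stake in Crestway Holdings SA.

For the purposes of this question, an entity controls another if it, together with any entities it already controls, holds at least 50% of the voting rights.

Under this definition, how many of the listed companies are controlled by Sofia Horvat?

Sofia holds 94% of Crestway, so Sofia controls Crestway.
Crestway holds 83% of Ardent, so Sofia controls Ardent.
No other company's threshold is met.
Sofia controls 2 companies.

2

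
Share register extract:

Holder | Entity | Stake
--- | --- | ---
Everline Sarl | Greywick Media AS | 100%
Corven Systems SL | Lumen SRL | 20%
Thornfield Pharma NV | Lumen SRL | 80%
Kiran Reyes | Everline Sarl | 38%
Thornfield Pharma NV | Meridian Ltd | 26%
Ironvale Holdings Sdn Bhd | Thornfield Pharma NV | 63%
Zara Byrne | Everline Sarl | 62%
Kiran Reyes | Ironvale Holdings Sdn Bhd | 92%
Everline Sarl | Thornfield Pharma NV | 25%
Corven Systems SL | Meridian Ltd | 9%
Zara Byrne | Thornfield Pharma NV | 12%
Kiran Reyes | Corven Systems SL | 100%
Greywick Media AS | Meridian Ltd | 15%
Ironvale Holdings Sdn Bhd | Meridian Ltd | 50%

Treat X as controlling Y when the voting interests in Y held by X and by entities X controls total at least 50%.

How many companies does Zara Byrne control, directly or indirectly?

2

Zara holds 62% of Everline, so Zara controls Everline.
Everline holds 100% of Greywick, so Zara controls Greywick.
No other company's threshold is met.
Zara controls 2 companies.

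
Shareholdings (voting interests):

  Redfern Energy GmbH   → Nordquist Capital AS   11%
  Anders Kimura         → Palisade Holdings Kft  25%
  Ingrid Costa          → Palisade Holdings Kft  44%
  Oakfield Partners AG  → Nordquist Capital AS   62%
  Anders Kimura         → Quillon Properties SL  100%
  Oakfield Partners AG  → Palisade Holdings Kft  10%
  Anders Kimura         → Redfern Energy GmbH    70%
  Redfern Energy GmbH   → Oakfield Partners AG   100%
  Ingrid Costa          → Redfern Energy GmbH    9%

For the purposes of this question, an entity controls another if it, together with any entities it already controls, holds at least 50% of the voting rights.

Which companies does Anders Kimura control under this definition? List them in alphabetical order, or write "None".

Anders holds 70% of Redfern, so Anders controls Redfern.
Redfern holds 100% of Oakfield, so Anders controls Oakfield.
Oakfield and Redfern together hold 62% + 11% = 73% of Nordquist, so Anders controls Nordquist.
Anders holds 100% of Quillon, so Anders controls Quillon.
No other company's threshold is met.

Nordquist Capital AS, Oakfield Partners AG, Quillon Properties SL, Redfern Energy GmbH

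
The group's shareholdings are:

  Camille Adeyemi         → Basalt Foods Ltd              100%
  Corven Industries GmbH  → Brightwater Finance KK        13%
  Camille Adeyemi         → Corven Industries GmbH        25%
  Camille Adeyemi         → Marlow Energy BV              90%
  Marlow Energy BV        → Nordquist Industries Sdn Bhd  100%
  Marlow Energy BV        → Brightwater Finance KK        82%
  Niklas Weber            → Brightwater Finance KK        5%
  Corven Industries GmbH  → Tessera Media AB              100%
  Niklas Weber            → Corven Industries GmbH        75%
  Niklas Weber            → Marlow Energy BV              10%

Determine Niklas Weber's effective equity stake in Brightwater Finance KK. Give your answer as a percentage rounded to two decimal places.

22.95%

Niklas reaches Brightwater along 3 paths.
Via Corven: 75% × 13% = 9.75%.
Via Marlow: 10% × 82% = 8.2%.
Direct stake: 5% = 5%.
Total: 9.75% + 8.2% + 5% = 22.95%.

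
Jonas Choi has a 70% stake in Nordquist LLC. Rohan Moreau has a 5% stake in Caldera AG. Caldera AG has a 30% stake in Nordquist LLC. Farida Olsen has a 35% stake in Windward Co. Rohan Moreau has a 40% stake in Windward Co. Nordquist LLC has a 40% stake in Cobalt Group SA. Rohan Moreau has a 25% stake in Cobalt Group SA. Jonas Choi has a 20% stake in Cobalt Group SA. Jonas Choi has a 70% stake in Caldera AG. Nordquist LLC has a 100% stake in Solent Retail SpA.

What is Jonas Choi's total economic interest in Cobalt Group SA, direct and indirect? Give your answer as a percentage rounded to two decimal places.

56.40%

Jonas reaches Cobalt along 3 paths.
Direct stake: 20% = 20%.
Via Caldera → Nordquist: 70% × 30% × 40% = 8.4%.
Via Nordquist: 70% × 40% = 28%.
Total: 20% + 8.4% + 28% = 56.4%.
Rounded: 56.40%.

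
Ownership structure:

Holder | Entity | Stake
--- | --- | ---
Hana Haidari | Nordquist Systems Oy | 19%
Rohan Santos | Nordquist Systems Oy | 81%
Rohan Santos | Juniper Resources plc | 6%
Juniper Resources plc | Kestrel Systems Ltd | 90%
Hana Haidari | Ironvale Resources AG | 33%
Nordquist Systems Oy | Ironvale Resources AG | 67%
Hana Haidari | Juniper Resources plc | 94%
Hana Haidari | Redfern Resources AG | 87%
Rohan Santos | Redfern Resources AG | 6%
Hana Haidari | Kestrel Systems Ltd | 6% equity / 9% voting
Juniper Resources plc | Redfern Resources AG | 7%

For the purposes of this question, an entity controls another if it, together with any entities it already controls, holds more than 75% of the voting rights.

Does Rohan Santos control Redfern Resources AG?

Rohan holds 81% of Nordquist, so Rohan controls Nordquist.
In Redfern, Rohan's side holds only 6%, not > 75%.
So Rohan does not control Redfern.

No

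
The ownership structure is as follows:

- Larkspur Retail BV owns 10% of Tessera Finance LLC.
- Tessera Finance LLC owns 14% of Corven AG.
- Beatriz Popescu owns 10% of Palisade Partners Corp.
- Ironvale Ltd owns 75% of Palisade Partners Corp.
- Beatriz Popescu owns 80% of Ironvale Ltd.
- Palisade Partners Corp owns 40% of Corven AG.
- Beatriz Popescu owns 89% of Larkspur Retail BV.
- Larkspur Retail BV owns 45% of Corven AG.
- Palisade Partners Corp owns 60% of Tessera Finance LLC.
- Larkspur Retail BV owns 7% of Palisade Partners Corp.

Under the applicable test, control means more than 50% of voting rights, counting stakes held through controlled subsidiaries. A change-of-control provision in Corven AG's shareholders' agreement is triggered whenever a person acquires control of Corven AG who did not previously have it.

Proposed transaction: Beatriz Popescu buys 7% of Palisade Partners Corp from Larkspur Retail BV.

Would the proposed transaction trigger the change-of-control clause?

The purchase adds only to Beatriz's holdings (Larkspur's stake shrinks), so Beatriz is the only person who could newly come to control Corven.
Beatriz holds 89% of Larkspur, so Beatriz controls Larkspur.
Beatriz holds 80% of Ironvale, so Beatriz controls Ironvale.
Ironvale and Beatriz and Larkspur together hold 75% + 10% + 7% = 92% of Palisade, so Beatriz controls Palisade.
Palisade and Larkspur together hold 60% + 10% = 70% of Tessera, so Beatriz controls Tessera.
Palisade and Larkspur and Tessera together hold 40% + 45% + 14% = 99% of Corven, so Beatriz controls Corven.
So Beatriz already controls Corven before the transaction.
After the purchase, Beatriz's direct stake in Palisade rises to 10% + 7% = 17%, and Larkspur's stake falls to 0%.
Beatriz controlled Corven already, so this is not a new person acquiring control; every other person's position is unchanged or reduced.
No new person acquires control, so the clause is not triggered.

No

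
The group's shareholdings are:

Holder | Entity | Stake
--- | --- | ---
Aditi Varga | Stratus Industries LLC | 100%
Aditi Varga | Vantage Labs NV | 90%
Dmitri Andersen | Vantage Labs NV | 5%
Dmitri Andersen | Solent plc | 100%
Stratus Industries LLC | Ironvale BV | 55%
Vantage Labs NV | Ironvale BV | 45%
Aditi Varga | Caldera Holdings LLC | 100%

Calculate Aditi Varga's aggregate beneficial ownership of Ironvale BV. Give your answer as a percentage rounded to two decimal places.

Aditi reaches Ironvale along 2 paths.
Via Stratus: 100% × 55% = 55%.
Via Vantage: 90% × 45% = 40.5%.
Total: 55% + 40.5% = 95.5%.
Rounded: 95.50%.

95.50%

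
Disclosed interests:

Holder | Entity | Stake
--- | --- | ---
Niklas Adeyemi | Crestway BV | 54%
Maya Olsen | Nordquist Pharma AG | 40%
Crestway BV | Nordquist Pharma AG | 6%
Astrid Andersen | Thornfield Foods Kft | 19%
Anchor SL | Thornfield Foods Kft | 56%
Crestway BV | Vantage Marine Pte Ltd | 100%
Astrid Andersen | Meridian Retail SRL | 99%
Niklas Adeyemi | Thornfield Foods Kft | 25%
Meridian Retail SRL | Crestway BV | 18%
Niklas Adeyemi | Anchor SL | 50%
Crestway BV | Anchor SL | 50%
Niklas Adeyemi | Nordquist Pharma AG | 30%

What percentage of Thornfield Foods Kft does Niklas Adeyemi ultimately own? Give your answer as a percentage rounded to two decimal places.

Niklas reaches Thornfield along 3 paths.
Via Crestway → Anchor: 54% × 50% × 56% = 15.12%.
Via Anchor: 50% × 56% = 28%.
Direct stake: 25% = 25%.
Total: 15.12% + 28% + 25% = 68.12%.

68.12%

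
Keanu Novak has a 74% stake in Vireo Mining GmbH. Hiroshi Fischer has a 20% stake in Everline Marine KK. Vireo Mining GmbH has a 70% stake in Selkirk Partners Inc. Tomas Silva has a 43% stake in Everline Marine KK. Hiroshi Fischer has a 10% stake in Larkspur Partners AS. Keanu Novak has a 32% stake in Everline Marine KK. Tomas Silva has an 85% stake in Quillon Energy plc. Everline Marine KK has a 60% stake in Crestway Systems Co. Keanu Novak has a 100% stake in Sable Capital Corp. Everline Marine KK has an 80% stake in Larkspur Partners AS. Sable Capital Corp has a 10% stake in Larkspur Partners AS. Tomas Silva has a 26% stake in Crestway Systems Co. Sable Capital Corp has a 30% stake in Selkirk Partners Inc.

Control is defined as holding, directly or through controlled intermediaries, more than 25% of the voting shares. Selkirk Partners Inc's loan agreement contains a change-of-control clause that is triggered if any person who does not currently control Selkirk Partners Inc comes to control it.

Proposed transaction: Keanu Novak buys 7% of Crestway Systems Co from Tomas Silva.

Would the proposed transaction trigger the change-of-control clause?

No

The purchase adds only to Keanu's holdings (Tomas's stake shrinks), so Keanu is the only person who could newly come to control Selkirk.
Keanu holds 74% of Vireo, so Keanu controls Vireo.
Keanu holds 100% of Sable, so Keanu controls Sable.
Sable and Vireo together hold 30% + 70% = 100% of Selkirk, so Keanu controls Selkirk.
So Keanu already controls Selkirk before the transaction.
After the purchase, Keanu holds 7% of Crestway directly, and Tomas's stake falls to 19%.
Keanu controlled Selkirk already, so this is not a new person acquiring control; every other person's position is unchanged or reduced.
No new person acquires control, so the clause is not triggered.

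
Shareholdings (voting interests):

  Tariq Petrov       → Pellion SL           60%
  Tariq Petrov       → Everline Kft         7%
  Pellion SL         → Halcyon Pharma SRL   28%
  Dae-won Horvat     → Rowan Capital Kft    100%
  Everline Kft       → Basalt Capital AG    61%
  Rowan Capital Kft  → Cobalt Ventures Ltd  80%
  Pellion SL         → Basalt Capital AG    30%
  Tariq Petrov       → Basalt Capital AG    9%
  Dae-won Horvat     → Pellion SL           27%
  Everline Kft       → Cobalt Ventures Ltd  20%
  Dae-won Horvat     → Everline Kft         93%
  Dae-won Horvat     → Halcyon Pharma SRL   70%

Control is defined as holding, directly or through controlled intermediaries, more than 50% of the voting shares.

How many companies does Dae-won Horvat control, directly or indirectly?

5

Dae-won holds 93% of Everline, so Dae-won controls Everline.
Dae-won holds 100% of Rowan, so Dae-won controls Rowan.
Everline holds 61% of Basalt, so Dae-won controls Basalt.
Dae-won holds 70% of Halcyon, so Dae-won controls Halcyon.
Rowan and Everline together hold 80% + 20% = 100% of Cobalt, so Dae-won controls Cobalt.
No other company's threshold is met.
Dae-won controls 5 companies.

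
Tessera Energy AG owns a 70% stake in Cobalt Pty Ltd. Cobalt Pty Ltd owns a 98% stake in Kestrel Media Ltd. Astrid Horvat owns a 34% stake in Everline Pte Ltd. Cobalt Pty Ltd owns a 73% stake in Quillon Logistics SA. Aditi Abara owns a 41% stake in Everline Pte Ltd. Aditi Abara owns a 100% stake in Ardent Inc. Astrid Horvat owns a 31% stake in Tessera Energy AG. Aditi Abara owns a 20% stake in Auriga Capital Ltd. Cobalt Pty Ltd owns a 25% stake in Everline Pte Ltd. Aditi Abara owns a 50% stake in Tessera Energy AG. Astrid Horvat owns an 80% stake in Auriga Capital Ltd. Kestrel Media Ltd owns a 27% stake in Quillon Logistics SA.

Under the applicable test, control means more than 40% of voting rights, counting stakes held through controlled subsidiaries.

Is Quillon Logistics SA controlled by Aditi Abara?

Yes

Aditi holds 50% of Tessera, so Aditi controls Tessera.
Tessera holds 70% of Cobalt, so Aditi controls Cobalt.
Cobalt holds 98% of Kestrel, so Aditi controls Kestrel.
Cobalt and Kestrel together hold 73% + 27% = 100% of Quillon, so Aditi controls Quillon.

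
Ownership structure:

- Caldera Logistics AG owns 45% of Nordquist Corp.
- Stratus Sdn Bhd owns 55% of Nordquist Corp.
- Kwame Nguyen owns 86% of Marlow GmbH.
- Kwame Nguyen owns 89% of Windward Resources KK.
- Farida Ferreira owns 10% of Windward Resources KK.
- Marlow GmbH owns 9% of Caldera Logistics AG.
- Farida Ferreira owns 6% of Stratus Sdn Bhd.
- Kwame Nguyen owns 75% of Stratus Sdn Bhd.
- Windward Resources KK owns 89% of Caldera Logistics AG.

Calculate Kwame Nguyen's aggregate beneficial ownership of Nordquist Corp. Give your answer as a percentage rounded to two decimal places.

80.38%

Kwame reaches Nordquist along 3 paths.
Via Stratus: 75% × 55% = 41.25%.
Via Windward → Caldera: 89% × 89% × 45% = 35.6445%.
Via Marlow → Caldera: 86% × 9% × 45% = 3.483%.
Total: 41.25% + 35.6445% + 3.483% = 80.3775%.
Rounded: 80.38%.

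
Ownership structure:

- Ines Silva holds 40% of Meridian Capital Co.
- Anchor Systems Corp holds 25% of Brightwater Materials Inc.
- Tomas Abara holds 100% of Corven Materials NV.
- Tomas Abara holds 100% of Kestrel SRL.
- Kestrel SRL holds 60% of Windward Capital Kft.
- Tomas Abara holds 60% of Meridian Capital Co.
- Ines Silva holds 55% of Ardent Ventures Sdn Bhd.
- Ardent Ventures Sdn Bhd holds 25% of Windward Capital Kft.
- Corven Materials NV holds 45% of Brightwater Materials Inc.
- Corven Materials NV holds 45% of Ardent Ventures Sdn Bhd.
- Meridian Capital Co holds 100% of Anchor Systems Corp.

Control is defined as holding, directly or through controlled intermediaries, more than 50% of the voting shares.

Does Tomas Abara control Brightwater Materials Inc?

Yes

Tomas holds 60% of Meridian, so Tomas controls Meridian.
Meridian holds 100% of Anchor, so Tomas controls Anchor.
Tomas holds 100% of Corven, so Tomas controls Corven.
Corven and Anchor together hold 45% + 25% = 70% of Brightwater, so Tomas controls Brightwater.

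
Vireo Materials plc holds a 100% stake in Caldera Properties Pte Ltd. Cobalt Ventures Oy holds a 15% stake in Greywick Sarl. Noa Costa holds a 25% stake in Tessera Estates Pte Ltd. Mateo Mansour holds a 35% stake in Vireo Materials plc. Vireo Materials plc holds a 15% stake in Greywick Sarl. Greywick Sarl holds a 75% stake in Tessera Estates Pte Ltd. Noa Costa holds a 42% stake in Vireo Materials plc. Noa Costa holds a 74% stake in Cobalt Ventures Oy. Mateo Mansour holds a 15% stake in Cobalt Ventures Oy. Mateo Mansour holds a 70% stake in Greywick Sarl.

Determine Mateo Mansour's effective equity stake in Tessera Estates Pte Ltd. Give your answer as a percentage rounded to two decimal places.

Mateo reaches Tessera along 3 paths.
Via Greywick: 70% × 75% = 52.5%.
Via Vireo → Greywick: 35% × 15% × 75% = 3.9375%.
Via Cobalt → Greywick: 15% × 15% × 75% = 1.6875%.
Total: 52.5% + 3.9375% + 1.6875% = 58.125%.
Rounded: 58.13%.

58.13%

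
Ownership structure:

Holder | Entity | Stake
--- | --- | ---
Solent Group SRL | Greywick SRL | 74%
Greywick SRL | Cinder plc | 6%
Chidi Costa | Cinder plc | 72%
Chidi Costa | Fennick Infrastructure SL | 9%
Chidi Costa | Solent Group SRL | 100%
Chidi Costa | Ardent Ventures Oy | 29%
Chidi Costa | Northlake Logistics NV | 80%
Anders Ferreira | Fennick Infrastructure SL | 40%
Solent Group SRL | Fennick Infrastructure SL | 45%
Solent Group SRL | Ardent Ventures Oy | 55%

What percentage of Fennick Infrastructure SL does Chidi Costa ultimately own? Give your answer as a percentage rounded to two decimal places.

Chidi reaches Fennick along 2 paths.
Via Solent: 100% × 45% = 45%.
Direct stake: 9% = 9%.
Total: 45% + 9% = 54%.
Rounded: 54.00%.

54.00%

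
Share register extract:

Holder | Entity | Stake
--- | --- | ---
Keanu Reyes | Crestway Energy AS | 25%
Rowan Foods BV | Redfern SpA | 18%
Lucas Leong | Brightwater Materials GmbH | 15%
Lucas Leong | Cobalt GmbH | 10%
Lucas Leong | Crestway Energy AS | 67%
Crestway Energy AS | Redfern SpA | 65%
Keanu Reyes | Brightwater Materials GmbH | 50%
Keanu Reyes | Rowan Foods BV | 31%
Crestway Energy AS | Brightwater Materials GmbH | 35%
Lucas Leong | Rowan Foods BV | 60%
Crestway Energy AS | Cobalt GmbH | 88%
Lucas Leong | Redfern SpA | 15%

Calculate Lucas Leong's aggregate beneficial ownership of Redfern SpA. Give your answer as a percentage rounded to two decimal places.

69.35%

Lucas reaches Redfern along 3 paths.
Via Crestway: 67% × 65% = 43.55%.
Direct stake: 15% = 15%.
Via Rowan: 60% × 18% = 10.8%.
Total: 43.55% + 15% + 10.8% = 69.35%.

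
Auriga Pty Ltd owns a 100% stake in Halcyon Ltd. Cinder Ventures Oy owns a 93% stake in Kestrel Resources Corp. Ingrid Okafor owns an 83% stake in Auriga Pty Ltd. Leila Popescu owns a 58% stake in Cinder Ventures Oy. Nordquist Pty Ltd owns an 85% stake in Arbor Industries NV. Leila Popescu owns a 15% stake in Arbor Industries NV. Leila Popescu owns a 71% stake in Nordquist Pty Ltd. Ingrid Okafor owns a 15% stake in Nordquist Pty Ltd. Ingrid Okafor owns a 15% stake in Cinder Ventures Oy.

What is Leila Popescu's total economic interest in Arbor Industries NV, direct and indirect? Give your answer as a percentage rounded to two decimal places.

75.35%

Leila reaches Arbor along 2 paths.
Direct stake: 15% = 15%.
Via Nordquist: 71% × 85% = 60.35%.
Total: 15% + 60.35% = 75.35%.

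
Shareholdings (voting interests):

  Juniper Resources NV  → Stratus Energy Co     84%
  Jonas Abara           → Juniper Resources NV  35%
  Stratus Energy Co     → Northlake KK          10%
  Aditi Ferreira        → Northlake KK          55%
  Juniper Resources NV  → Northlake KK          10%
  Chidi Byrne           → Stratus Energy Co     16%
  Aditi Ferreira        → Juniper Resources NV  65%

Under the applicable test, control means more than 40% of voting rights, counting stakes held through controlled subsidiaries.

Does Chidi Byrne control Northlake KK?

No

Chidi's largest direct stake is 16% in Stratus, which does not meet the threshold, so Chidi controls no company.
Neither Chidi nor any entity Chidi controls holds any voting interest in Northlake.
So Chidi does not control Northlake.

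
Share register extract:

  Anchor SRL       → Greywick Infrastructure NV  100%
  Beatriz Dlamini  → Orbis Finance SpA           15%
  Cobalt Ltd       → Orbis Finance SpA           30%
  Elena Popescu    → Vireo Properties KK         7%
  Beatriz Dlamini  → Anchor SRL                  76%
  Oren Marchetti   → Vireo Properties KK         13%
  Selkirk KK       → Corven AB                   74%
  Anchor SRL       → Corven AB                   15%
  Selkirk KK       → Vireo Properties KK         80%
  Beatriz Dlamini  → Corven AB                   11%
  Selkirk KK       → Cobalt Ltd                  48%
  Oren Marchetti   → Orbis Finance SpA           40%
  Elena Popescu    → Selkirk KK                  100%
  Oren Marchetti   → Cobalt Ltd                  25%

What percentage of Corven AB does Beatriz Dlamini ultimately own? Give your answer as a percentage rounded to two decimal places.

22.40%

Beatriz reaches Corven along 2 paths.
Via Anchor: 76% × 15% = 11.4%.
Direct stake: 11% = 11%.
Total: 11.4% + 11% = 22.4%.
Rounded: 22.40%.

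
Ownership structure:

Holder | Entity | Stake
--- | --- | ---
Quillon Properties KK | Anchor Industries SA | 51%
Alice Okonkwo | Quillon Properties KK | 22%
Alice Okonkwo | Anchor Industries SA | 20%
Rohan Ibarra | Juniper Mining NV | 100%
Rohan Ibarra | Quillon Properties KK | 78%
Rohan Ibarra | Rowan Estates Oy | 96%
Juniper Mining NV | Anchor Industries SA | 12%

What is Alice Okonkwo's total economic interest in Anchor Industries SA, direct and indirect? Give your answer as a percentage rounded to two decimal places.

Alice reaches Anchor along 2 paths.
Via Quillon: 22% × 51% = 11.22%.
Direct stake: 20% = 20%.
Total: 11.22% + 20% = 31.22%.

31.22%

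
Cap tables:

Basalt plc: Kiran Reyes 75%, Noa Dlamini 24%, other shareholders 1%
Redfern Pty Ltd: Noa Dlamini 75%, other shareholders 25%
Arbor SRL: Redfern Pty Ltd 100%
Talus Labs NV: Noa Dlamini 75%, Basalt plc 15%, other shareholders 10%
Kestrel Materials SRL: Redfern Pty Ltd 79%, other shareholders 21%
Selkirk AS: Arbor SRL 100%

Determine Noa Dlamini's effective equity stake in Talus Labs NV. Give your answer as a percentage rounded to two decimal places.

Noa reaches Talus along 2 paths.
Direct stake: 75% = 75%.
Via Basalt: 24% × 15% = 3.6%.
Total: 75% + 3.6% = 78.6%.
Rounded: 78.60%.

78.60%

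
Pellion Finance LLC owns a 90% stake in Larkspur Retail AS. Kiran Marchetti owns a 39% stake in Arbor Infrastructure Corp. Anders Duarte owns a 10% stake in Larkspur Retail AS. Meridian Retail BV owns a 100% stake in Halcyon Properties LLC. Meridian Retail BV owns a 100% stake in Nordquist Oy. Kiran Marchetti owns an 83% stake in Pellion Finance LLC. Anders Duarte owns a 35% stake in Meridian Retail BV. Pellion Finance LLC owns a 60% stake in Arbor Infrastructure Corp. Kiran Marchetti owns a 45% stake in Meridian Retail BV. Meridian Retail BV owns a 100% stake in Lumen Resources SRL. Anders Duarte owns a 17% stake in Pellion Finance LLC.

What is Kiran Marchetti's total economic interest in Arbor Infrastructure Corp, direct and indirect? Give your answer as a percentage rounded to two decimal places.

88.80%

Kiran reaches Arbor along 2 paths.
Direct stake: 39% = 39%.
Via Pellion: 83% × 60% = 49.8%.
Total: 39% + 49.8% = 88.8%.
Rounded: 88.80%.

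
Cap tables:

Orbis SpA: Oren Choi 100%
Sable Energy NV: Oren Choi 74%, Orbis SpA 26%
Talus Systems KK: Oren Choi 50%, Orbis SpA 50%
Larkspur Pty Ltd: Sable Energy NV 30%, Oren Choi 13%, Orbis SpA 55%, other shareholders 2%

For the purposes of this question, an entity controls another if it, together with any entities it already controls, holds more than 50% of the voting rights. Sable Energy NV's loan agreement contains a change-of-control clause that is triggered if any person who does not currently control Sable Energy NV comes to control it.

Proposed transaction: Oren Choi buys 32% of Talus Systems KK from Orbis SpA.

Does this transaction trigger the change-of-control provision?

No

The purchase adds only to Oren's holdings (Orbis's stake shrinks), so Oren is the only person who could newly come to control Sable.
Oren holds 100% of Orbis, so Oren controls Orbis.
Oren and Orbis together hold 74% + 26% = 100% of Sable, so Oren controls Sable.
So Oren already controls Sable before the transaction.
After the purchase, Oren's direct stake in Talus rises to 50% + 32% = 82%, and Orbis's stake falls to 18%.
Oren controlled Sable already, so this is not a new person acquiring control; every other person's position is unchanged or reduced.
No new person acquires control, so the clause is not triggered.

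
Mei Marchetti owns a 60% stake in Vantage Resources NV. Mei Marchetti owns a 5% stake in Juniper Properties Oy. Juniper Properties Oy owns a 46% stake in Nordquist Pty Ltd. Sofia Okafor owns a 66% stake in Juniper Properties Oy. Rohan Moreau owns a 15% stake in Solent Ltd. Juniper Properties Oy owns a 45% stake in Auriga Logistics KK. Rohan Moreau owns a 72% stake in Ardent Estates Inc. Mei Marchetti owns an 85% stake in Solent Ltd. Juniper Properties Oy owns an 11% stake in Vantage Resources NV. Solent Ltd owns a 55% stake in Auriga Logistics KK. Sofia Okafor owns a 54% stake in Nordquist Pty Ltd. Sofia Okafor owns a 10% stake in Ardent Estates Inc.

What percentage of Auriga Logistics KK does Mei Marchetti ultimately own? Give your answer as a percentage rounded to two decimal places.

49.00%

Mei reaches Auriga along 2 paths.
Via Solent: 85% × 55% = 46.75%.
Via Juniper: 5% × 45% = 2.25%.
Total: 46.75% + 2.25% = 49%.
Rounded: 49.00%.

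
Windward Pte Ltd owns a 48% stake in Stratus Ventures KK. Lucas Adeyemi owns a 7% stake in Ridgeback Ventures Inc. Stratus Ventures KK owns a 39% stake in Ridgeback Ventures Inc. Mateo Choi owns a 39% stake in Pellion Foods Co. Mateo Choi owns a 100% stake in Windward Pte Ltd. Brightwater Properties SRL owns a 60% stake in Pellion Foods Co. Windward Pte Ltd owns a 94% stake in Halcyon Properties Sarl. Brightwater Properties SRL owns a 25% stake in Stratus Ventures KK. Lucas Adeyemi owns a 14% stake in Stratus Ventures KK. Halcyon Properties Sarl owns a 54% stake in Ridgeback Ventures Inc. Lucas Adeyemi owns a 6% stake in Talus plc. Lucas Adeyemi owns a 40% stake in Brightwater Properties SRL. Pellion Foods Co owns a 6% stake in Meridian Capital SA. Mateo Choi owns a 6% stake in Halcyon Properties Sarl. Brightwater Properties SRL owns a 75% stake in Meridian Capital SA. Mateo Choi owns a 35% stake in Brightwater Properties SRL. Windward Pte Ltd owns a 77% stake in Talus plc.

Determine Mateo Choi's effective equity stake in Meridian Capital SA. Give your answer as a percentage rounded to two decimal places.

Mateo reaches Meridian along 3 paths.
Via Brightwater: 35% × 75% = 26.25%.
Via Pellion: 39% × 6% = 2.34%.
Via Brightwater → Pellion: 35% × 60% × 6% = 1.26%.
Total: 26.25% + 2.34% + 1.26% = 29.85%.

29.85%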